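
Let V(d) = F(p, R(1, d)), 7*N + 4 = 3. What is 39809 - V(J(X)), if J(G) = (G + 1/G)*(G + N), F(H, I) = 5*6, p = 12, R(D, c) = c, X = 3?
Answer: 39779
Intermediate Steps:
N = -⅐ (N = -4/7 + (⅐)*3 = -4/7 + 3/7 = -⅐ ≈ -0.14286)
F(H, I) = 30
J(G) = (-⅐ + G)*(G + 1/G) (J(G) = (G + 1/G)*(G - ⅐) = (G + 1/G)*(-⅐ + G) = (-⅐ + G)*(G + 1/G))
V(d) = 30
39809 - V(J(X)) = 39809 - 1*30 = 39809 - 30 = 39779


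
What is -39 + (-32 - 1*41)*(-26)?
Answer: 1859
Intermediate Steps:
-39 + (-32 - 1*41)*(-26) = -39 + (-32 - 41)*(-26) = -39 - 73*(-26) = -39 + 1898 = 1859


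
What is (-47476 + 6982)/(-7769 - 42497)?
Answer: 20247/25133 ≈ 0.80559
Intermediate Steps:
(-47476 + 6982)/(-7769 - 42497) = -40494/(-50266) = -40494*(-1/50266) = 20247/25133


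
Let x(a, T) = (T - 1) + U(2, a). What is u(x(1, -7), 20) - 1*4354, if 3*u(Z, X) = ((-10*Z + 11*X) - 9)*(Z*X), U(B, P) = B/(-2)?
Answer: -22414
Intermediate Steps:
U(B, P) = -B/2 (U(B, P) = B*(-½) = -B/2)
x(a, T) = -2 + T (x(a, T) = (T - 1) - ½*2 = (-1 + T) - 1 = -2 + T)
u(Z, X) = X*Z*(-9 - 10*Z + 11*X)/3 (u(Z, X) = (((-10*Z + 11*X) - 9)*(Z*X))/3 = ((-9 - 10*Z + 11*X)*(X*Z))/3 = (X*Z*(-9 - 10*Z + 11*X))/3 = X*Z*(-9 - 10*Z + 11*X)/3)
u(x(1, -7), 20) - 1*4354 = (⅓)*20*(-2 - 7)*(-9 - 10*(-2 - 7) + 11*20) - 1*4354 = (⅓)*20*(-9)*(-9 - 10*(-9) + 220) - 4354 = (⅓)*20*(-9)*(-9 + 90 + 220) - 4354 = (⅓)*20*(-9)*301 - 4354 = -18060 - 4354 = -22414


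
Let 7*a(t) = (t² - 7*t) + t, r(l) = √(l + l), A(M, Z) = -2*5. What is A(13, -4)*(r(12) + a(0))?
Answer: -20*√6 ≈ -48.990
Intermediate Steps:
A(M, Z) = -10
r(l) = √2*√l (r(l) = √(2*l) = √2*√l)
a(t) = -6*t/7 + t²/7 (a(t) = ((t² - 7*t) + t)/7 = (t² - 6*t)/7 = -6*t/7 + t²/7)
A(13, -4)*(r(12) + a(0)) = -10*(√2*√12 + (⅐)*0*(-6 + 0)) = -10*(√2*(2*√3) + (⅐)*0*(-6)) = -10*(2*√6 + 0) = -20*√6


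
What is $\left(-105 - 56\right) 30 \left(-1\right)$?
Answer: $4830$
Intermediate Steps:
$\left(-105 - 56\right) 30 \left(-1\right) = \left(-161\right) \left(-30\right) = 4830$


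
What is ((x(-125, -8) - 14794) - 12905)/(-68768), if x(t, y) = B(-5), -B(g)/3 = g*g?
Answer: 13887/34384 ≈ 0.40388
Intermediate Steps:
B(g) = -3*g**2 (B(g) = -3*g*g = -3*g**2)
x(t, y) = -75 (x(t, y) = -3*(-5)**2 = -3*25 = -75)
((x(-125, -8) - 14794) - 12905)/(-68768) = ((-75 - 14794) - 12905)/(-68768) = (-14869 - 12905)*(-1/68768) = -27774*(-1/68768) = 13887/34384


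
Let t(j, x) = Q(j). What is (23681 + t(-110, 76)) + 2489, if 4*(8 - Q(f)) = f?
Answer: 52411/2 ≈ 26206.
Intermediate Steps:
Q(f) = 8 - f/4
t(j, x) = 8 - j/4
(23681 + t(-110, 76)) + 2489 = (23681 + (8 - 1/4*(-110))) + 2489 = (23681 + (8 + 55/2)) + 2489 = (23681 + 71/2) + 2489 = 47433/2 + 2489 = 52411/2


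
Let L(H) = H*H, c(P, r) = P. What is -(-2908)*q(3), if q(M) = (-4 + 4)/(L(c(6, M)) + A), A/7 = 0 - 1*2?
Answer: 0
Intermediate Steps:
L(H) = H**2
A = -14 (A = 7*(0 - 1*2) = 7*(0 - 2) = 7*(-2) = -14)
q(M) = 0 (q(M) = (-4 + 4)/(6**2 - 14) = 0/(36 - 14) = 0/22 = 0*(1/22) = 0)
-(-2908)*q(3) = -(-2908)*0 = -1*0 = 0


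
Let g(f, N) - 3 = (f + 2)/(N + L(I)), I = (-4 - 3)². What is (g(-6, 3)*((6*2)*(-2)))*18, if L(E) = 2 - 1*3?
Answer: -432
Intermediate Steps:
I = 49 (I = (-7)² = 49)
L(E) = -1 (L(E) = 2 - 3 = -1)
g(f, N) = 3 + (2 + f)/(-1 + N) (g(f, N) = 3 + (f + 2)/(N - 1) = 3 + (2 + f)/(-1 + N))
(g(-6, 3)*((6*2)*(-2)))*18 = (((-1 - 6 + 3*3)/(-1 + 3))*((6*2)*(-2)))*18 = (((-1 - 6 + 9)/2)*(12*(-2)))*18 = (((½)*2)*(-24))*18 = (1*(-24))*18 = -24*18 = -432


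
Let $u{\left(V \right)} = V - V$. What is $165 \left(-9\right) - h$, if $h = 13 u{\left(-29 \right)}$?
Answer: $-1485$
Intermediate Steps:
$u{\left(V \right)} = 0$
$h = 0$ ($h = 13 \cdot 0 = 0$)
$165 \left(-9\right) - h = 165 \left(-9\right) - 0 = -1485 + 0 = -1485$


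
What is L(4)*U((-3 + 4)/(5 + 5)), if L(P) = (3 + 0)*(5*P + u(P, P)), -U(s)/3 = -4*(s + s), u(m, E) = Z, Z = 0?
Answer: 144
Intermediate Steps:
u(m, E) = 0
U(s) = 24*s (U(s) = -(-12)*(s + s) = -(-12)*2*s = -(-24)*s = 24*s)
L(P) = 15*P (L(P) = (3 + 0)*(5*P + 0) = 3*(5*P) = 15*P)
L(4)*U((-3 + 4)/(5 + 5)) = (15*4)*(24*((-3 + 4)/(5 + 5))) = 60*(24*(1/10)) = 60*(24*(1*(⅒))) = 60*(24*(⅒)) = 60*(12/5) = 144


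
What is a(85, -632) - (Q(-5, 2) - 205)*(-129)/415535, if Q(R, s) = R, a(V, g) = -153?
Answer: -12720789/83107 ≈ -153.07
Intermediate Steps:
a(85, -632) - (Q(-5, 2) - 205)*(-129)/415535 = -153 - (-5 - 205)*(-129)/415535 = -153 - (-210*(-129))/415535 = -153 - 27090/415535 = -153 - 1*5418/83107 = -153 - 5418/83107 = -12720789/83107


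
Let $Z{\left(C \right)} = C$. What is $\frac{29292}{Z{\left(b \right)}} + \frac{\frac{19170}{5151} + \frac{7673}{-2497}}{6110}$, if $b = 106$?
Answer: $\frac{383662404612257}{1388372226670} \approx 276.34$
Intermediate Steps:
$\frac{29292}{Z{\left(b \right)}} + \frac{\frac{19170}{5151} + \frac{7673}{-2497}}{6110} = \frac{29292}{106} + \frac{\frac{19170}{5151} + \frac{7673}{-2497}}{6110} = 29292 \cdot \frac{1}{106} + \left(19170 \cdot \frac{1}{5151} + 7673 \left(- \frac{1}{2497}\right)\right) \frac{1}{6110} = \frac{14646}{53} + \left(\frac{6390}{1717} - \frac{7673}{2497}\right) \frac{1}{6110} = \frac{14646}{53} + \frac{2781289}{4287349} \cdot \frac{1}{6110} = \frac{14646}{53} + \frac{2781289}{26195702390} = \frac{383662404612257}{1388372226670}$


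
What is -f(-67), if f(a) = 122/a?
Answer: 122/67 ≈ 1.8209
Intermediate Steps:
-f(-67) = -122/(-67) = -122*(-1)/67 = -1*(-122/67) = 122/67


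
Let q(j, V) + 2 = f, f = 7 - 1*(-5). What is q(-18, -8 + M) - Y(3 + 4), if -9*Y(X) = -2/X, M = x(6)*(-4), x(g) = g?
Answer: 628/63 ≈ 9.9682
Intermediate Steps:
M = -24 (M = 6*(-4) = -24)
f = 12 (f = 7 + 5 = 12)
q(j, V) = 10 (q(j, V) = -2 + 12 = 10)
Y(X) = 2/(9*X) (Y(X) = -(-2)/(9*X) = 2/(9*X))
q(-18, -8 + M) - Y(3 + 4) = 10 - 2/(9*(3 + 4)) = 10 - 2/(9*7) = 10 - 1*2/63 = 10 - 2/63 = 628/63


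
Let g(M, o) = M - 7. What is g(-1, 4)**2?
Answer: 64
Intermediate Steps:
g(M, o) = -7 + M
g(-1, 4)**2 = (-7 - 1)**2 = (-8)**2 = 64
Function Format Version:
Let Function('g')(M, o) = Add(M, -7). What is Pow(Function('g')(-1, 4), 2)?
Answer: 64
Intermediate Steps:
Function('g')(M, o) = Add(-7, M)
Pow(Function('g')(-1, 4), 2) = Pow(Add(-7, -1), 2) = Pow(-8, 2) = 64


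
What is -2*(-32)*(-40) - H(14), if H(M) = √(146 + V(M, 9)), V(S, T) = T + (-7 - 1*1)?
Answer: -2560 - 7*√3 ≈ -2572.1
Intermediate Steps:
V(S, T) = -8 + T (V(S, T) = T + (-7 - 1) = T - 8 = -8 + T)
H(M) = 7*√3 (H(M) = √(146 + (-8 + 9)) = √(146 + 1) = √147 = 7*√3)
-2*(-32)*(-40) - H(14) = -2*(-32)*(-40) - 7*√3 = 64*(-40) - 7*√3 = -2560 - 7*√3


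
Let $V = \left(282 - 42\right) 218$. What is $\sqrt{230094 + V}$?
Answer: $11 \sqrt{2334} \approx 531.43$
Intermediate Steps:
$V = 52320$ ($V = \left(282 - 42\right) 218 = 240 \cdot 218 = 52320$)
$\sqrt{230094 + V} = \sqrt{230094 + 52320} = \sqrt{282414} = 11 \sqrt{2334}$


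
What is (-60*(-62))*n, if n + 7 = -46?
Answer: -197160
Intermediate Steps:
n = -53 (n = -7 - 46 = -53)
(-60*(-62))*n = -60*(-62)*(-53) = 3720*(-53) = -197160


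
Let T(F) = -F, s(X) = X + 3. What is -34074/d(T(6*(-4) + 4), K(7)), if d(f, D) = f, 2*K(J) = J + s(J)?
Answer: -17037/10 ≈ -1703.7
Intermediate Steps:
s(X) = 3 + X
K(J) = 3/2 + J (K(J) = (J + (3 + J))/2 = (3 + 2*J)/2 = 3/2 + J)
-34074/d(T(6*(-4) + 4), K(7)) = -34074*(-1/(6*(-4) + 4)) = -34074*(-1/(-24 + 4)) = -34074/((-1*(-20))) = -34074/20 = -34074*1/20 = -17037/10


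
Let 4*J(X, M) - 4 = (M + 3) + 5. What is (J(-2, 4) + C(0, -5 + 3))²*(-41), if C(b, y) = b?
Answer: -656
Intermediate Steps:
J(X, M) = 3 + M/4 (J(X, M) = 1 + ((M + 3) + 5)/4 = 1 + ((3 + M) + 5)/4 = 1 + (8 + M)/4 = 1 + (2 + M/4) = 3 + M/4)
(J(-2, 4) + C(0, -5 + 3))²*(-41) = ((3 + (¼)*4) + 0)²*(-41) = ((3 + 1) + 0)²*(-41) = (4 + 0)²*(-41) = 4²*(-41) = 16*(-41) = -656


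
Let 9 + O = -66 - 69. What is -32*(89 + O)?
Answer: 1760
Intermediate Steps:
O = -144 (O = -9 + (-66 - 69) = -9 - 135 = -144)
-32*(89 + O) = -32*(89 - 144) = -32*(-55) = 1760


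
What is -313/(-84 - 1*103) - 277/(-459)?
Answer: 11498/5049 ≈ 2.2773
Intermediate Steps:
-313/(-84 - 1*103) - 277/(-459) = -313/(-84 - 103) - 277*(-1/459) = -313/(-187) + 277/459 = -313*(-1/187) + 277/459 = 313/187 + 277/459 = 11498/5049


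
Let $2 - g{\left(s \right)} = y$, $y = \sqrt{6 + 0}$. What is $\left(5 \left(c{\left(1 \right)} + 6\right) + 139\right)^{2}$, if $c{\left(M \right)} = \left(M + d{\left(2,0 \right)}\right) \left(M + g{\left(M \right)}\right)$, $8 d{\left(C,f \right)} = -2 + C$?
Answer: $34006 - 1840 \sqrt{6} \approx 29499.0$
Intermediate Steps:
$y = \sqrt{6} \approx 2.4495$
$d{\left(C,f \right)} = - \frac{1}{4} + \frac{C}{8}$ ($d{\left(C,f \right)} = \frac{-2 + C}{8} = - \frac{1}{4} + \frac{C}{8}$)
$g{\left(s \right)} = 2 - \sqrt{6}$
$c{\left(M \right)} = M \left(2 + M - \sqrt{6}\right)$ ($c{\left(M \right)} = \left(M + \left(- \frac{1}{4} + \frac{1}{8} \cdot 2\right)\right) \left(M + \left(2 - \sqrt{6}\right)\right) = \left(M + \left(- \frac{1}{4} + \frac{1}{4}\right)\right) \left(2 + M - \sqrt{6}\right) = \left(M + 0\right) \left(2 + M - \sqrt{6}\right) = M \left(2 + M - \sqrt{6}\right)$)
$\left(5 \left(c{\left(1 \right)} + 6\right) + 139\right)^{2} = \left(5 \left(1 \left(2 + 1 - \sqrt{6}\right) + 6\right) + 139\right)^{2} = \left(5 \left(1 \left(3 - \sqrt{6}\right) + 6\right) + 139\right)^{2} = \left(5 \left(\left(3 - \sqrt{6}\right) + 6\right) + 139\right)^{2} = \left(5 \left(9 - \sqrt{6}\right) + 139\right)^{2} = \left(\left(45 - 5 \sqrt{6}\right) + 139\right)^{2} = \left(184 - 5 \sqrt{6}\right)^{2}$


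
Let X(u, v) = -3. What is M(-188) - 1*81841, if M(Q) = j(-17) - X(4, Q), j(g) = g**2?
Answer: -81549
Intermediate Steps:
M(Q) = 292 (M(Q) = (-17)**2 - 1*(-3) = 289 + 3 = 292)
M(-188) - 1*81841 = 292 - 1*81841 = 292 - 81841 = -81549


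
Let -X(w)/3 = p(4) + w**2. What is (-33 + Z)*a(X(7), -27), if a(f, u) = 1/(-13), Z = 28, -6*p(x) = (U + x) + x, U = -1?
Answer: 5/13 ≈ 0.38462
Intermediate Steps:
p(x) = 1/6 - x/3 (p(x) = -((-1 + x) + x)/6 = -(-1 + 2*x)/6 = 1/6 - x/3)
X(w) = 7/2 - 3*w**2 (X(w) = -3*((1/6 - 1/3*4) + w**2) = -3*((1/6 - 4/3) + w**2) = -3*(-7/6 + w**2) = 7/2 - 3*w**2)
a(f, u) = -1/13
(-33 + Z)*a(X(7), -27) = (-33 + 28)*(-1/13) = -5*(-1/13) = 5/13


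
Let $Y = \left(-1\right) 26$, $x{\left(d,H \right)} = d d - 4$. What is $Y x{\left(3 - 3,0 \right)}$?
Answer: $104$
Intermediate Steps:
$x{\left(d,H \right)} = -4 + d^{2}$ ($x{\left(d,H \right)} = d^{2} - 4 = -4 + d^{2}$)
$Y = -26$
$Y x{\left(3 - 3,0 \right)} = - 26 \left(-4 + \left(3 - 3\right)^{2}\right) = - 26 \left(-4 + 0^{2}\right) = - 26 \left(-4 + 0\right) = \left(-26\right) \left(-4\right) = 104$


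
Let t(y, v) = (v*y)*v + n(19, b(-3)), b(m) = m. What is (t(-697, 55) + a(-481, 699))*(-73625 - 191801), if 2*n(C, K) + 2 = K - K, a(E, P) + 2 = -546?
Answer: 559776532924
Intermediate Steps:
a(E, P) = -548 (a(E, P) = -2 - 546 = -548)
n(C, K) = -1 (n(C, K) = -1 + (K - K)/2 = -1 + (½)*0 = -1 + 0 = -1)
t(y, v) = -1 + y*v² (t(y, v) = (v*y)*v - 1 = y*v² - 1 = -1 + y*v²)
(t(-697, 55) + a(-481, 699))*(-73625 - 191801) = ((-1 - 697*55²) - 548)*(-73625 - 191801) = ((-1 - 697*3025) - 548)*(-265426) = ((-1 - 2108425) - 548)*(-265426) = (-2108426 - 548)*(-265426) = -2108974*(-265426) = 559776532924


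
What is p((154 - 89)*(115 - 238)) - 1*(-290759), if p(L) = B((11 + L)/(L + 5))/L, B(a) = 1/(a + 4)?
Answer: 9285454957253/31935228 ≈ 2.9076e+5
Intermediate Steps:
B(a) = 1/(4 + a)
p(L) = 1/(L*(4 + (11 + L)/(5 + L))) (p(L) = 1/((4 + (11 + L)/(L + 5))*L) = 1/((4 + (11 + L)/(5 + L))*L) = 1/(L*(4 + (11 + L)/(5 + L))))
p((154 - 89)*(115 - 238)) - 1*(-290759) = (5 + (154 - 89)*(115 - 238))/((((154 - 89)*(115 - 238)))*(31 + 5*((154 - 89)*(115 - 238)))) - 1*(-290759) = (5 + 65*(-123))/(((65*(-123)))*(31 + 5*(65*(-123)))) + 290759 = (5 - 7995)/((-7995)*(31 + 5*(-7995))) + 290759 = -1/7995*(-7990)/(31 - 39975) + 290759 = -1/7995*(-7990)/(-39944) + 290759 = -1/7995*(-1/39944)*(-7990) + 290759 = -799/31935228 + 290759 = 9285454957253/31935228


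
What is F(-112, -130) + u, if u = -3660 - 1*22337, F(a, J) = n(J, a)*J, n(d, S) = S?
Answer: -11437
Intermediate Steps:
F(a, J) = J*a (F(a, J) = a*J = J*a)
u = -25997 (u = -3660 - 22337 = -25997)
F(-112, -130) + u = -130*(-112) - 25997 = 14560 - 25997 = -11437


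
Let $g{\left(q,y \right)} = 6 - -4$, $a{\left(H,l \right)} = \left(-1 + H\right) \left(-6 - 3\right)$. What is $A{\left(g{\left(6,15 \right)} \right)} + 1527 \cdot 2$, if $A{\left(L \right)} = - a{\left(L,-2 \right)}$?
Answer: $3135$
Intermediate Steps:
$a{\left(H,l \right)} = 9 - 9 H$ ($a{\left(H,l \right)} = \left(-1 + H\right) \left(-9\right) = 9 - 9 H$)
$g{\left(q,y \right)} = 10$ ($g{\left(q,y \right)} = 6 + 4 = 10$)
$A{\left(L \right)} = -9 + 9 L$ ($A{\left(L \right)} = - (9 - 9 L) = -9 + 9 L$)
$A{\left(g{\left(6,15 \right)} \right)} + 1527 \cdot 2 = \left(-9 + 9 \cdot 10\right) + 1527 \cdot 2 = \left(-9 + 90\right) + 3054 = 81 + 3054 = 3135$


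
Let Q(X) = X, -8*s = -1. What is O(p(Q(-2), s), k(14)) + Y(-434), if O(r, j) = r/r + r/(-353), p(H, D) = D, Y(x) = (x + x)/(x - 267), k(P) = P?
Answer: 4430155/1979624 ≈ 2.2379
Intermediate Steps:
s = 1/8 (s = -1/8*(-1) = 1/8 ≈ 0.12500)
Y(x) = 2*x/(-267 + x) (Y(x) = (2*x)/(-267 + x) = 2*x/(-267 + x))
O(r, j) = 1 - r/353 (O(r, j) = 1 + r*(-1/353) = 1 - r/353)
O(p(Q(-2), s), k(14)) + Y(-434) = (1 - 1/353*1/8) + 2*(-434)/(-267 - 434) = (1 - 1/2824) + 2*(-434)/(-701) = 2823/2824 + 2*(-434)*(-1/701) = 2823/2824 + 868/701 = 4430155/1979624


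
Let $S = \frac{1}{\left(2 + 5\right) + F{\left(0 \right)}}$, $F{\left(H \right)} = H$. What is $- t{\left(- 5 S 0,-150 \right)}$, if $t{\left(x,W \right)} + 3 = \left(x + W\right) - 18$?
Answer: $171$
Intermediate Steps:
$S = \frac{1}{7}$ ($S = \frac{1}{\left(2 + 5\right) + 0} = \frac{1}{7 + 0} = \frac{1}{7} \approx 0.14286$)
$t{\left(x,W \right)} = -21 + W + x$ ($t{\left(x,W \right)} = -3 - \left(18 - W - x\right) = -3 + \left(-18 + W + x\right) = -21 + W + x$)
$- t{\left(- 5 S 0,-150 \right)} = - (-21 - 150 + \left(-5\right) \frac{1}{7} \cdot 0) = - (-21 - 150 - 0) = - (-21 - 150 + 0) = \left(-1\right) \left(-171\right) = 171$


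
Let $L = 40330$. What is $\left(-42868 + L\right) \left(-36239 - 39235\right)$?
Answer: $191553012$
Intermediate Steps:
$\left(-42868 + L\right) \left(-36239 - 39235\right) = \left(-42868 + 40330\right) \left(-36239 - 39235\right) = \left(-2538\right) \left(-75474\right) = 191553012$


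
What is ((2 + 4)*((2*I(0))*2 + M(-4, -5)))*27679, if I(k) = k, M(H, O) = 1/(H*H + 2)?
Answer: 27679/3 ≈ 9226.3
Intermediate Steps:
M(H, O) = 1/(2 + H²) (M(H, O) = 1/(H² + 2) = 1/(2 + H²))
((2 + 4)*((2*I(0))*2 + M(-4, -5)))*27679 = ((2 + 4)*((2*0)*2 + 1/(2 + (-4)²)))*27679 = (6*(0*2 + 1/(2 + 16)))*27679 = (6*(0 + 1/18))*27679 = (6*(1/18))*27679 = (⅓)*27679 = 27679/3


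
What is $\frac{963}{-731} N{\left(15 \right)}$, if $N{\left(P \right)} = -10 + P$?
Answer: $- \frac{4815}{731} \approx -6.5869$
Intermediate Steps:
$\frac{963}{-731} N{\left(15 \right)} = \frac{963}{-731} \left(-10 + 15\right) = 963 \left(- \frac{1}{731}\right) 5 = \left(- \frac{963}{731}\right) 5 = - \frac{4815}{731}$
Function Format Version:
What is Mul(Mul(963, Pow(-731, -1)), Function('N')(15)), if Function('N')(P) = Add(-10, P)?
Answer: Rational(-4815, 731) ≈ -6.5869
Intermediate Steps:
Mul(Mul(963, Pow(-731, -1)), Function('N')(15)) = Mul(Mul(963, Pow(-731, -1)), Add(-10, 15)) = Mul(Mul(963, Rational(-1, 731)), 5) = Mul(Rational(-963, 731), 5) = Rational(-4815, 731)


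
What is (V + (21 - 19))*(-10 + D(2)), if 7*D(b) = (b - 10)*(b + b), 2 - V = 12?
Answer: 816/7 ≈ 116.57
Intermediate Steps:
V = -10 (V = 2 - 1*12 = 2 - 12 = -10)
D(b) = 2*b*(-10 + b)/7 (D(b) = ((b - 10)*(b + b))/7 = ((-10 + b)*(2*b))/7 = (2*b*(-10 + b))/7 = 2*b*(-10 + b)/7)
(V + (21 - 19))*(-10 + D(2)) = (-10 + (21 - 19))*(-10 + (2/7)*2*(-10 + 2)) = (-10 + 2)*(-10 + (2/7)*2*(-8)) = -8*(-10 - 32/7) = -8*(-102/7) = 816/7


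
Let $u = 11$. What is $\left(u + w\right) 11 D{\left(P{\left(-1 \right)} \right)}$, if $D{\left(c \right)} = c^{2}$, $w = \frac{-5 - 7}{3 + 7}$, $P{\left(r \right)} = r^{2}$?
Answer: $\frac{539}{5} \approx 107.8$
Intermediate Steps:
$w = - \frac{6}{5}$ ($w = - \frac{12}{10} = \left(-12\right) \frac{1}{10} = - \frac{6}{5} \approx -1.2$)
$\left(u + w\right) 11 D{\left(P{\left(-1 \right)} \right)} = \left(11 - \frac{6}{5}\right) 11 \left(\left(-1\right)^{2}\right)^{2} = \frac{49}{5} \cdot 11 \cdot 1^{2} = \frac{539}{5} \cdot 1 = \frac{539}{5}$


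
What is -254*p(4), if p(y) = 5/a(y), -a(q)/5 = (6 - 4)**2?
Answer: 127/2 ≈ 63.500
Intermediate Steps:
a(q) = -20 (a(q) = -5*(6 - 4)**2 = -5*2**2 = -5*4 = -20)
p(y) = -1/4 (p(y) = 5/(-20) = 5*(-1/20) = -1/4)
-254*p(4) = -254*(-1/4) = 127/2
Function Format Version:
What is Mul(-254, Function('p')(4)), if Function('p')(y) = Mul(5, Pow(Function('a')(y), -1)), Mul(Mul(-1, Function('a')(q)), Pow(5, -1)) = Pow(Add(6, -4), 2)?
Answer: Rational(127, 2) ≈ 63.500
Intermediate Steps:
Function('a')(q) = -20 (Function('a')(q) = Mul(-5, Pow(Add(6, -4), 2)) = Mul(-5, Pow(2, 2)) = Mul(-5, 4) = -20)
Function('p')(y) = Rational(-1, 4) (Function('p')(y) = Mul(5, Pow(-20, -1)) = Mul(5, Rational(-1, 20)) = Rational(-1, 4))
Mul(-254, Function('p')(4)) = Mul(-254, Rational(-1, 4)) = Rational(127, 2)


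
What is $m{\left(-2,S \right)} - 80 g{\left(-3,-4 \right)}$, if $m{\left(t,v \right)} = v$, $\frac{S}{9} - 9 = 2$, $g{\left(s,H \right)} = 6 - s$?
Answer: $-621$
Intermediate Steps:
$S = 99$ ($S = 81 + 9 \cdot 2 = 81 + 18 = 99$)
$m{\left(-2,S \right)} - 80 g{\left(-3,-4 \right)} = 99 - 80 \left(6 - -3\right) = 99 - 80 \left(6 + 3\right) = 99 - 720 = -621$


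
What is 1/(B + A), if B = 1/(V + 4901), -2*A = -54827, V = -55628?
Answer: 101454/2781209227 ≈ 3.6478e-5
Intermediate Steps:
A = 54827/2 (A = -½*(-54827) = 54827/2 ≈ 27414.)
B = -1/50727 (B = 1/(-55628 + 4901) = 1/(-50727) = -1/50727 ≈ -1.9713e-5)
1/(B + A) = 1/(-1/50727 + 54827/2) = 1/(2781209227/101454) = 101454/2781209227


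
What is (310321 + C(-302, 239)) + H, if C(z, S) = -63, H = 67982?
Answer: 378240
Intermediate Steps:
(310321 + C(-302, 239)) + H = (310321 - 63) + 67982 = 310258 + 67982 = 378240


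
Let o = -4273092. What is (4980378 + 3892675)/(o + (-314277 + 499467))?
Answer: -1267579/583986 ≈ -2.1706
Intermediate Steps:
(4980378 + 3892675)/(o + (-314277 + 499467)) = (4980378 + 3892675)/(-4273092 + (-314277 + 499467)) = 8873053/(-4273092 + 185190) = 8873053/(-4087902) = 8873053*(-1/4087902) = -1267579/583986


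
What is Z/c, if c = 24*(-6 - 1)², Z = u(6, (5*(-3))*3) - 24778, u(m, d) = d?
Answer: -24823/1176 ≈ -21.108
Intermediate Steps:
Z = -24823 (Z = (5*(-3))*3 - 24778 = -15*3 - 24778 = -45 - 24778 = -24823)
c = 1176 (c = 24*(-7)² = 24*49 = 1176)
Z/c = -24823/1176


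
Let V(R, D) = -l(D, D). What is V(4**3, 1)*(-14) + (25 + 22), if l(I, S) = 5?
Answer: 117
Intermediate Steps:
V(R, D) = -5 (V(R, D) = -1*5 = -5)
V(4**3, 1)*(-14) + (25 + 22) = -5*(-14) + (25 + 22) = 70 + 47 = 117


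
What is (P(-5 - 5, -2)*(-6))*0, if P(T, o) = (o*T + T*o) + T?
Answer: 0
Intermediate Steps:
P(T, o) = T + 2*T*o (P(T, o) = (T*o + T*o) + T = 2*T*o + T = T + 2*T*o)
(P(-5 - 5, -2)*(-6))*0 = (((-5 - 5)*(1 + 2*(-2)))*(-6))*0 = (-10*(1 - 4)*(-6))*0 = (-10*(-3)*(-6))*0 = (30*(-6))*0 = -180*0 = 0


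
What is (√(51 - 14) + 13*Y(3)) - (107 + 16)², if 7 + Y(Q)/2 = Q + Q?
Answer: -15155 + √37 ≈ -15149.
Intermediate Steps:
Y(Q) = -14 + 4*Q (Y(Q) = -14 + 2*(Q + Q) = -14 + 2*(2*Q) = -14 + 4*Q)
(√(51 - 14) + 13*Y(3)) - (107 + 16)² = (√(51 - 14) + 13*(-14 + 4*3)) - (107 + 16)² = (√37 + 13*(-14 + 12)) - 1*123² = (√37 + 13*(-2)) - 1*15129 = (√37 - 26) - 15129 = (-26 + √37) - 15129 = -15155 + √37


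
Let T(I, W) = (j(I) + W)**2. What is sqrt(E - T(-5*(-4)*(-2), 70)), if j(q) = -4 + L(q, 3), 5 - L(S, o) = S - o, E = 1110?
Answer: I*sqrt(11886) ≈ 109.02*I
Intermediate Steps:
L(S, o) = 5 + o - S (L(S, o) = 5 - (S - o) = 5 + (o - S) = 5 + o - S)
j(q) = 4 - q (j(q) = -4 + (5 + 3 - q) = -4 + (8 - q) = 4 - q)
T(I, W) = (4 + W - I)**2 (T(I, W) = ((4 - I) + W)**2 = (4 + W - I)**2)
sqrt(E - T(-5*(-4)*(-2), 70)) = sqrt(1110 - (4 + 70 - (-5*(-4))*(-2))**2) = sqrt(1110 - (4 + 70 - 20*(-2))**2) = sqrt(1110 - (4 + 70 - 1*(-40))**2) = sqrt(1110 - (4 + 70 + 40)**2) = sqrt(1110 - 1*114**2) = sqrt(1110 - 1*12996) = sqrt(1110 - 12996) = sqrt(-11886) = I*sqrt(11886)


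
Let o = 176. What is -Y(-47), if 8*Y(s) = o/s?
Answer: 22/47 ≈ 0.46809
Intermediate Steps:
Y(s) = 22/s (Y(s) = (176/s)/8 = 22/s)
-Y(-47) = -22/(-47) = -22*(-1)/47 = -1*(-22/47) = 22/47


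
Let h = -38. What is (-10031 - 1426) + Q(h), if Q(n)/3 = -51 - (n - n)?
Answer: -11610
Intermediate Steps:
Q(n) = -153 (Q(n) = 3*(-51 - (n - n)) = 3*(-51 - 1*0) = 3*(-51 + 0) = 3*(-51) = -153)
(-10031 - 1426) + Q(h) = (-10031 - 1426) - 153 = -11457 - 153 = -11610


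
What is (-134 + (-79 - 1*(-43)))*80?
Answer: -13600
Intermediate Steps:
(-134 + (-79 - 1*(-43)))*80 = (-134 + (-79 + 43))*80 = (-134 - 36)*80 = -170*80 = -13600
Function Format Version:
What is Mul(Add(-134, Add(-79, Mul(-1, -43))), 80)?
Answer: -13600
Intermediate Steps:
Mul(Add(-134, Add(-79, Mul(-1, -43))), 80) = Mul(Add(-134, Add(-79, 43)), 80) = Mul(Add(-134, -36), 80) = Mul(-170, 80) = -13600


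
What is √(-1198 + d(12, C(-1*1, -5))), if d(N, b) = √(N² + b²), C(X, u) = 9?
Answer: 13*I*√7 ≈ 34.395*I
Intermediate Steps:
√(-1198 + d(12, C(-1*1, -5))) = √(-1198 + √(12² + 9²)) = √(-1198 + √(144 + 81)) = √(-1198 + √225) = √(-1198 + 15) = √(-1183) = 13*I*√7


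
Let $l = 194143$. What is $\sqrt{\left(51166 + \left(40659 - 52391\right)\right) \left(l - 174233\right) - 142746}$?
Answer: $\sqrt{784988194} \approx 28018.0$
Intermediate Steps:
$\sqrt{\left(51166 + \left(40659 - 52391\right)\right) \left(l - 174233\right) - 142746} = \sqrt{\left(51166 + \left(40659 - 52391\right)\right) \left(194143 - 174233\right) - 142746} = \sqrt{\left(51166 + \left(40659 - 52391\right)\right) 19910 - 142746} = \sqrt{\left(51166 - 11732\right) 19910 - 142746} = \sqrt{39434 \cdot 19910 - 142746} = \sqrt{785130940 - 142746} = \sqrt{784988194}$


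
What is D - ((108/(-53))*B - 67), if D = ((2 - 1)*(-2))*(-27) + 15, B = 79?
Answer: 15740/53 ≈ 296.98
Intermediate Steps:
D = 69 (D = (1*(-2))*(-27) + 15 = -2*(-27) + 15 = 54 + 15 = 69)
D - ((108/(-53))*B - 67) = 69 - ((108/(-53))*79 - 67) = 69 - ((108*(-1/53))*79 - 67) = 69 - (-108/53*79 - 67) = 69 - (-8532/53 - 67) = 69 - 1*(-12083/53) = 69 + 12083/53 = 15740/53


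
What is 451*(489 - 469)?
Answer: 9020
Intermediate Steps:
451*(489 - 469) = 451*20 = 9020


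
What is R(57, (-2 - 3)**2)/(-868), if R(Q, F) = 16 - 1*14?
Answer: -1/434 ≈ -0.0023041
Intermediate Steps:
R(Q, F) = 2 (R(Q, F) = 16 - 14 = 2)
R(57, (-2 - 3)**2)/(-868) = 2/(-868) = 2*(-1/868) = -1/434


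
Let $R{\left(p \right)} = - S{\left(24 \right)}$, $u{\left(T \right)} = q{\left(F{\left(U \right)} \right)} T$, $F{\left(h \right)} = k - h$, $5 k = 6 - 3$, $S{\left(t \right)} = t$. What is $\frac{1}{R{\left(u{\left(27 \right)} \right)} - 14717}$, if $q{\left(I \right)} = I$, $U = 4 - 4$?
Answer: $- \frac{1}{14741} \approx -6.7838 \cdot 10^{-5}$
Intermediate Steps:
$k = \frac{3}{5}$ ($k = \frac{6 - 3}{5} = \frac{1}{5} \cdot 3 = \frac{3}{5} \approx 0.6$)
$U = 0$
$F{\left(h \right)} = \frac{3}{5} - h$
$u{\left(T \right)} = \frac{3 T}{5}$ ($u{\left(T \right)} = \left(\frac{3}{5} - 0\right) T = \left(\frac{3}{5} + 0\right) T = \frac{3 T}{5}$)
$R{\left(p \right)} = -24$ ($R{\left(p \right)} = \left(-1\right) 24 = -24$)
$\frac{1}{R{\left(u{\left(27 \right)} \right)} - 14717} = \frac{1}{-24 - 14717} = \frac{1}{-14741} = - \frac{1}{14741}$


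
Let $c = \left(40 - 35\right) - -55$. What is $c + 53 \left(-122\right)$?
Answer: $-6406$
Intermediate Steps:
$c = 60$ ($c = \left(40 - 35\right) + 55 = 5 + 55 = 60$)
$c + 53 \left(-122\right) = 60 + 53 \left(-122\right) = 60 - 6466 = -6406$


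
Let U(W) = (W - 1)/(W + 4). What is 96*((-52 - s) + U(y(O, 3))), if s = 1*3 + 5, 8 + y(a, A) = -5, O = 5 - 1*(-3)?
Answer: -16832/3 ≈ -5610.7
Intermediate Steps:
O = 8 (O = 5 + 3 = 8)
y(a, A) = -13 (y(a, A) = -8 - 5 = -13)
U(W) = (-1 + W)/(4 + W)
s = 8 (s = 3 + 5 = 8)
96*((-52 - s) + U(y(O, 3))) = 96*((-52 - 1*8) + (-1 - 13)/(4 - 13)) = 96*((-52 - 8) - 14/(-9)) = 96*(-60 - ⅑*(-14)) = 96*(-60 + 14/9) = 96*(-526/9) = -16832/3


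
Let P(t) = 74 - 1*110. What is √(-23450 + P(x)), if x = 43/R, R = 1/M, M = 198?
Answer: I*√23486 ≈ 153.25*I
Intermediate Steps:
R = 1/198 ≈ 0.0050505
x = 8514 (x = 43/(1/198) = 43*198 = 8514)
P(t) = -36 (P(t) = 74 - 110 = -36)
√(-23450 + P(x)) = √(-23450 - 36) = √(-23486) = I*√23486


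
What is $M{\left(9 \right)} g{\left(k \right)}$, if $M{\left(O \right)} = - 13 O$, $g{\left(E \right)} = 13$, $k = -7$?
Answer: $-1521$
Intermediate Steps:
$M{\left(9 \right)} g{\left(k \right)} = \left(-13\right) 9 \cdot 13 = \left(-117\right) 13 = -1521$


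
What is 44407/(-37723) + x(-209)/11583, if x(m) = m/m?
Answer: -514328558/436945509 ≈ -1.1771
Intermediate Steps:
x(m) = 1
44407/(-37723) + x(-209)/11583 = 44407/(-37723) + 1/11583 = 44407*(-1/37723) + 1*(1/11583) = -44407/37723 + 1/11583 = -514328558/436945509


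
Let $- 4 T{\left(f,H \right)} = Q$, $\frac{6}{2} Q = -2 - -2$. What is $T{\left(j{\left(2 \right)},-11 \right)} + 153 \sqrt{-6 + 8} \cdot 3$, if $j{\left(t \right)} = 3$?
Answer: $459 \sqrt{2} \approx 649.12$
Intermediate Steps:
$Q = 0$ ($Q = \frac{-2 - -2}{3} = \frac{-2 + 2}{3} = \frac{1}{3} \cdot 0 = 0$)
$T{\left(f,H \right)} = 0$ ($T{\left(f,H \right)} = \left(- \frac{1}{4}\right) 0 = 0$)
$T{\left(j{\left(2 \right)},-11 \right)} + 153 \sqrt{-6 + 8} \cdot 3 = 0 + 153 \sqrt{-6 + 8} \cdot 3 = 0 + 153 \sqrt{2} \cdot 3 = 0 + 153 \cdot 3 \sqrt{2} = 0 + 459 \sqrt{2} = 459 \sqrt{2}$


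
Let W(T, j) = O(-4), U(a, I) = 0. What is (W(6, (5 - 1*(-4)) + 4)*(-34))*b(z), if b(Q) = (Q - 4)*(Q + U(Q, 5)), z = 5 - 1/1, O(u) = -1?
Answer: 0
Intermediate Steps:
W(T, j) = -1
z = 4 (z = 5 - 1*1 = 5 - 1 = 4)
b(Q) = Q*(-4 + Q) (b(Q) = (Q - 4)*(Q + 0) = (-4 + Q)*Q = Q*(-4 + Q))
(W(6, (5 - 1*(-4)) + 4)*(-34))*b(z) = (-1*(-34))*(4*(-4 + 4)) = 34*(4*0) = 34*0 = 0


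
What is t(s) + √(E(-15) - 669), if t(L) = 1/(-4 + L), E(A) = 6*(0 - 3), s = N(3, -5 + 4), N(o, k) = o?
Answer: -1 + I*√687 ≈ -1.0 + 26.211*I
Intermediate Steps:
s = 3
E(A) = -18 (E(A) = 6*(-3) = -18)
t(s) + √(E(-15) - 669) = 1/(-4 + 3) + √(-18 - 669) = 1/(-1) + √(-687) = -1 + I*√687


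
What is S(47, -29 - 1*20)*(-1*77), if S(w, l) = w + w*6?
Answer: -25333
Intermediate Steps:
S(w, l) = 7*w (S(w, l) = w + 6*w = 7*w)
S(47, -29 - 1*20)*(-1*77) = (7*47)*(-1*77) = 329*(-77) = -25333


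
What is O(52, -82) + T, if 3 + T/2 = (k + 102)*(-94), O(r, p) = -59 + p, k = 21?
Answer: -23271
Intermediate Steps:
T = -23130 (T = -6 + 2*((21 + 102)*(-94)) = -6 + 2*(123*(-94)) = -6 + 2*(-11562) = -6 - 23124 = -23130)
O(52, -82) + T = (-59 - 82) - 23130 = -141 - 23130 = -23271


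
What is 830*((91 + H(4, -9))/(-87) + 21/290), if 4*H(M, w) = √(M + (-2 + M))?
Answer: -70301/87 - 415*√6/174 ≈ -813.90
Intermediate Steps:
H(M, w) = √(-2 + 2*M)/4 (H(M, w) = √(M + (-2 + M))/4 = √(-2 + 2*M)/4)
830*((91 + H(4, -9))/(-87) + 21/290) = 830*((91 + √(-2 + 2*4)/4)/(-87) + 21/290) = 830*((91 + √(-2 + 8)/4)*(-1/87) + 21*(1/290)) = 830*((91 + √6/4)*(-1/87) + 21/290) = 830*((-91/87 - √6/348) + 21/290) = 830*(-847/870 - √6/348) = -70301/87 - 415*√6/174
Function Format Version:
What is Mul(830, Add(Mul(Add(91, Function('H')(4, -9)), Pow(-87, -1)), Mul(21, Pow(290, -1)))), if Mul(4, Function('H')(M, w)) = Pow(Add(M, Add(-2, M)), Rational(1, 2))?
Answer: Add(Rational(-70301, 87), Mul(Rational(-415, 174), Pow(6, Rational(1, 2)))) ≈ -813.90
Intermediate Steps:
Function('H')(M, w) = Mul(Rational(1, 4), Pow(Add(-2, Mul(2, M)), Rational(1, 2))) (Function('H')(M, w) = Mul(Rational(1, 4), Pow(Add(M, Add(-2, M)), Rational(1, 2))) = Mul(Rational(1, 4), Pow(Add(-2, Mul(2, M)), Rational(1, 2))))
Mul(830, Add(Mul(Add(91, Function('H')(4, -9)), Pow(-87, -1)), Mul(21, Pow(290, -1)))) = Mul(830, Add(Mul(Add(91, Mul(Rational(1, 4), Pow(Add(-2, Mul(2, 4)), Rational(1, 2)))), Pow(-87, -1)), Mul(21, Pow(290, -1)))) = Mul(830, Add(Mul(Add(91, Mul(Rational(1, 4), Pow(Add(-2, 8), Rational(1, 2)))), Rational(-1, 87)), Mul(21, Rational(1, 290)))) = Mul(830, Add(Mul(Add(91, Mul(Rational(1, 4), Pow(6, Rational(1, 2)))), Rational(-1, 87)), Rational(21, 290))) = Mul(830, Add(Add(Rational(-91, 87), Mul(Rational(-1, 348), Pow(6, Rational(1, 2)))), Rational(21, 290))) = Mul(830, Add(Rational(-847, 870), Mul(Rational(-1, 348), Pow(6, Rational(1, 2))))) = Add(Rational(-70301, 87), Mul(Rational(-415, 174), Pow(6, Rational(1, 2))))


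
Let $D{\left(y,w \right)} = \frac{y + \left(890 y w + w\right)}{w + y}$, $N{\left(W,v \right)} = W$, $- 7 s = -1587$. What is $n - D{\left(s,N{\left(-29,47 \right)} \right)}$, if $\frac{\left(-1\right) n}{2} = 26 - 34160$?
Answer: $\frac{67720999}{692} \approx 97863.0$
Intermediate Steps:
$s = \frac{1587}{7}$ ($s = \left(- \frac{1}{7}\right) \left(-1587\right) = \frac{1587}{7} \approx 226.71$)
$D{\left(y,w \right)} = \frac{w + y + 890 w y}{w + y}$ ($D{\left(y,w \right)} = \frac{y + \left(890 w y + w\right)}{w + y} = \frac{y + \left(w + 890 w y\right)}{w + y} = \frac{w + y + 890 w y}{w + y}$)
$n = 68268$ ($n = - 2 \left(26 - 34160\right) = \left(-2\right) \left(-34134\right) = 68268$)
$n - D{\left(s,N{\left(-29,47 \right)} \right)} = 68268 - \frac{-29 + \frac{1587}{7} + 890 \left(-29\right) \frac{1587}{7}}{-29 + \frac{1587}{7}} = 68268 - \frac{-29 + \frac{1587}{7} - \frac{40960470}{7}}{\frac{1384}{7}} = 68268 - \frac{7}{1384} \left(-5851298\right) = 68268 - - \frac{20479543}{692} = 68268 + \frac{20479543}{692} = \frac{67720999}{692}$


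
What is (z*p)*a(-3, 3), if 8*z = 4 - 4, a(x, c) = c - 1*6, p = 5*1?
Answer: 0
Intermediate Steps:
p = 5
a(x, c) = -6 + c (a(x, c) = c - 6 = -6 + c)
z = 0 (z = (4 - 4)/8 = (1/8)*0 = 0)
(z*p)*a(-3, 3) = (0*5)*(-6 + 3) = 0*(-3) = 0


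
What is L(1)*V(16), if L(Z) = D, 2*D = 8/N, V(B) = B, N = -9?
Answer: -64/9 ≈ -7.1111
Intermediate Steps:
D = -4/9 (D = (8/(-9))/2 = (8*(-⅑))/2 = (½)*(-8/9) = -4/9 ≈ -0.44444)
L(Z) = -4/9
L(1)*V(16) = -4/9*16 = -64/9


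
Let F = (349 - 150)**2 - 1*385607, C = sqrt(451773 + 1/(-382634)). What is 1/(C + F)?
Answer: -132393659804/45808827790432743 - sqrt(66143532843133354)/45808827790432743 ≈ -2.8957e-6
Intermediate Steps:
C = sqrt(66143532843133354)/382634 (C = sqrt(451773 - 1/382634) = sqrt(172863710081/382634) = sqrt(66143532843133354)/382634 ≈ 672.14)
F = -346006 (F = 199**2 - 385607 = 39601 - 385607 = -346006)
1/(C + F) = 1/(sqrt(66143532843133354)/382634 - 346006) = 1/(-346006 + sqrt(66143532843133354)/382634)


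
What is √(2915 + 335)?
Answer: 5*√130 ≈ 57.009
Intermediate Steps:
√(2915 + 335) = √3250 = 5*√130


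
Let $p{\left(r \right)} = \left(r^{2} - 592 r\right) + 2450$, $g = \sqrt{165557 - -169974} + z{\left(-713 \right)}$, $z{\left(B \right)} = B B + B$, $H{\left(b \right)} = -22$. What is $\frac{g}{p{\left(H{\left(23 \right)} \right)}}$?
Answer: $\frac{253828}{7979} + \frac{\sqrt{335531}}{15958} \approx 31.848$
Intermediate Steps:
$z{\left(B \right)} = B + B^{2}$ ($z{\left(B \right)} = B^{2} + B = B + B^{2}$)
$g = 507656 + \sqrt{335531}$ ($g = \sqrt{165557 - -169974} - 713 \left(1 - 713\right) = \sqrt{165557 + 169974} - -507656 = \sqrt{335531} + 507656 = 507656 + \sqrt{335531} \approx 5.0824 \cdot 10^{5}$)
$p{\left(r \right)} = 2450 + r^{2} - 592 r$
$\frac{g}{p{\left(H{\left(23 \right)} \right)}} = \frac{507656 + \sqrt{335531}}{2450 + \left(-22\right)^{2} - -13024} = \frac{507656 + \sqrt{335531}}{2450 + 484 + 13024} = \frac{507656 + \sqrt{335531}}{15958} = \left(507656 + \sqrt{335531}\right) \frac{1}{15958} = \frac{253828}{7979} + \frac{\sqrt{335531}}{15958}$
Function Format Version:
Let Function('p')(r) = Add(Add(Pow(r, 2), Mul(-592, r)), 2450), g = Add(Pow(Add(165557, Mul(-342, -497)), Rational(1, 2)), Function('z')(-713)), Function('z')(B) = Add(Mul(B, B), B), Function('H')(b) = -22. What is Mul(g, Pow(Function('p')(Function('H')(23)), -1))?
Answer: Add(Rational(253828, 7979), Mul(Rational(1, 15958), Pow(335531, Rational(1, 2)))) ≈ 31.848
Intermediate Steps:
Function('z')(B) = Add(B, Pow(B, 2)) (Function('z')(B) = Add(Pow(B, 2), B) = Add(B, Pow(B, 2)))
g = Add(507656, Pow(335531, Rational(1, 2))) (g = Add(Pow(Add(165557, Mul(-342, -497)), Rational(1, 2)), Mul(-713, Add(1, -713))) = Add(Pow(Add(165557, 169974), Rational(1, 2)), Mul(-713, -712)) = Add(Pow(335531, Rational(1, 2)), 507656) = Add(507656, Pow(335531, Rational(1, 2))) ≈ 5.0824e+5)
Function('p')(r) = Add(2450, Pow(r, 2), Mul(-592, r))
Mul(g, Pow(Function('p')(Function('H')(23)), -1)) = Mul(Add(507656, Pow(335531, Rational(1, 2))), Pow(Add(2450, Pow(-22, 2), Mul(-592, -22)), -1)) = Mul(Add(507656, Pow(335531, Rational(1, 2))), Pow(Add(2450, 484, 13024), -1)) = Mul(Add(507656, Pow(335531, Rational(1, 2))), Pow(15958, -1)) = Mul(Add(507656, Pow(335531, Rational(1, 2))), Rational(1, 15958)) = Add(Rational(253828, 7979), Mul(Rational(1, 15958), Pow(335531, Rational(1, 2))))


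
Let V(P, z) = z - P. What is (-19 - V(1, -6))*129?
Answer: -1548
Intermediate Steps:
(-19 - V(1, -6))*129 = (-19 - (-6 - 1*1))*129 = (-19 - (-6 - 1))*129 = (-19 - 1*(-7))*129 = (-19 + 7)*129 = -12*129 = -1548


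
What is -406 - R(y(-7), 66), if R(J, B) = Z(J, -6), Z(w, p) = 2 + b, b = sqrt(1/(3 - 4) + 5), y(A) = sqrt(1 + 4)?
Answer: -410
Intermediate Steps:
y(A) = sqrt(5)
b = 2 (b = sqrt(1/(-1) + 5) = sqrt(-1 + 5) = sqrt(4) = 2)
Z(w, p) = 4 (Z(w, p) = 2 + 2 = 4)
R(J, B) = 4
-406 - R(y(-7), 66) = -406 - 1*4 = -406 - 4 = -410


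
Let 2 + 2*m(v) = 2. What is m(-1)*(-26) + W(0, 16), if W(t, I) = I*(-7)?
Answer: -112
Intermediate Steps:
W(t, I) = -7*I
m(v) = 0 (m(v) = -1 + (½)*2 = -1 + 1 = 0)
m(-1)*(-26) + W(0, 16) = 0*(-26) - 7*16 = 0 - 112 = -112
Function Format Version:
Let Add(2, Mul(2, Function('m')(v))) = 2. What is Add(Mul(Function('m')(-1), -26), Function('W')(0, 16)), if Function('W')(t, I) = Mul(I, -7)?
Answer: -112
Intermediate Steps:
Function('W')(t, I) = Mul(-7, I)
Function('m')(v) = 0 (Function('m')(v) = Add(-1, Mul(Rational(1, 2), 2)) = Add(-1, 1) = 0)
Add(Mul(Function('m')(-1), -26), Function('W')(0, 16)) = Add(Mul(0, -26), Mul(-7, 16)) = Add(0, -112) = -112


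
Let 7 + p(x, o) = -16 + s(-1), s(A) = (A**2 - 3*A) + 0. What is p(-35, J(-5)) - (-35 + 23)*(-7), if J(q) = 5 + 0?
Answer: -103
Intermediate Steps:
s(A) = A**2 - 3*A
J(q) = 5
p(x, o) = -19 (p(x, o) = -7 + (-16 - (-3 - 1)) = -7 + (-16 - 1*(-4)) = -7 + (-16 + 4) = -7 - 12 = -19)
p(-35, J(-5)) - (-35 + 23)*(-7) = -19 - (-35 + 23)*(-7) = -19 - (-12)*(-7) = -19 - 1*84 = -19 - 84 = -103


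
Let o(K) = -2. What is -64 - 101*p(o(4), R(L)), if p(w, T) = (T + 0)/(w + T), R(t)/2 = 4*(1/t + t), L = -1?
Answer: -1384/9 ≈ -153.78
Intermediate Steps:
R(t) = 8*t + 8/t (R(t) = 2*(4*(1/t + t)) = 2*(4*(t + 1/t)) = 2*(4*t + 4/t) = 8*t + 8/t)
p(w, T) = T/(T + w)
-64 - 101*p(o(4), R(L)) = -64 - 101*(8*(-1) + 8/(-1))/((8*(-1) + 8/(-1)) - 2) = -64 - 101*(-8 + 8*(-1))/((-8 + 8*(-1)) - 2) = -64 - 101*(-8 - 8)/((-8 - 8) - 2) = -64 - (-1616)/(-16 - 2) = -64 - (-1616)/(-18) = -64 - (-1616)*(-1)/18 = -64 - 101*8/9 = -64 - 808/9 = -1384/9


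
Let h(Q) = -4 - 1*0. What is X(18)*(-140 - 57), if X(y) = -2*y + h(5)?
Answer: 7880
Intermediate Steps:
h(Q) = -4 (h(Q) = -4 + 0 = -4)
X(y) = -4 - 2*y (X(y) = -2*y - 4 = -4 - 2*y)
X(18)*(-140 - 57) = (-4 - 2*18)*(-140 - 57) = (-4 - 36)*(-197) = -40*(-197) = 7880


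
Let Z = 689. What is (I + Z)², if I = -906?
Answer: 47089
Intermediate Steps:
(I + Z)² = (-906 + 689)² = (-217)² = 47089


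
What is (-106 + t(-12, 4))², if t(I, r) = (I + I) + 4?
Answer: 15876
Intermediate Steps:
t(I, r) = 4 + 2*I (t(I, r) = 2*I + 4 = 4 + 2*I)
(-106 + t(-12, 4))² = (-106 + (4 + 2*(-12)))² = (-106 + (4 - 24))² = (-106 - 20)² = (-126)² = 15876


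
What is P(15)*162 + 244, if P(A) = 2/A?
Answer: 1328/5 ≈ 265.60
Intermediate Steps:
P(15)*162 + 244 = (2/15)*162 + 244 = 108/5 + 244 = 1328/5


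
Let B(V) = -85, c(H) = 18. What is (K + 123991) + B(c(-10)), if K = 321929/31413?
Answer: 3892581107/31413 ≈ 1.2392e+5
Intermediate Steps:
K = 321929/31413 (K = 321929*(1/31413) = 321929/31413 ≈ 10.248)
(K + 123991) + B(c(-10)) = (321929/31413 + 123991) - 85 = 3895251212/31413 - 85 = 3892581107/31413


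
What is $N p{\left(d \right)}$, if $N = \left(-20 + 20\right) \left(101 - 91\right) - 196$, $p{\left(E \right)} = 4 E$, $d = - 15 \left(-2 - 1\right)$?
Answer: $-35280$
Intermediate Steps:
$d = 45$ ($d = \left(-15\right) \left(-3\right) = 45$)
$N = -196$ ($N = 0 \cdot 10 - 196 = 0 - 196 = -196$)
$N p{\left(d \right)} = - 196 \cdot 4 \cdot 45 = \left(-196\right) 180 = -35280$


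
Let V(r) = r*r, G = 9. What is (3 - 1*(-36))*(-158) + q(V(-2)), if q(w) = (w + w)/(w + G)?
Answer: -80098/13 ≈ -6161.4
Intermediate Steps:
V(r) = r²
q(w) = 2*w/(9 + w) (q(w) = (w + w)/(w + 9) = (2*w)/(9 + w) = 2*w/(9 + w))
(3 - 1*(-36))*(-158) + q(V(-2)) = (3 - 1*(-36))*(-158) + 2*(-2)²/(9 + (-2)²) = (3 + 36)*(-158) + 2*4/(9 + 4) = 39*(-158) + 2*4/13 = -6162 + 2*4*(1/13) = -6162 + 8/13 = -80098/13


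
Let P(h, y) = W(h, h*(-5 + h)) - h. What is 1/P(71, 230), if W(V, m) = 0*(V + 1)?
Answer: -1/71 ≈ -0.014085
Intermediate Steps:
W(V, m) = 0 (W(V, m) = 0*(1 + V) = 0)
P(h, y) = -h (P(h, y) = 0 - h = -h)
1/P(71, 230) = 1/(-1*71) = 1/(-71) = -1/71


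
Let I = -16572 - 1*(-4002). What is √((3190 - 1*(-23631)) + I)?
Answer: √14251 ≈ 119.38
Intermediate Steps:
I = -12570 (I = -16572 + 4002 = -12570)
√((3190 - 1*(-23631)) + I) = √((3190 - 1*(-23631)) - 12570) = √((3190 + 23631) - 12570) = √(26821 - 12570) = √14251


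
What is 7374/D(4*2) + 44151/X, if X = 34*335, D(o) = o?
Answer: 21085767/22780 ≈ 925.63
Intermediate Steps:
X = 11390
7374/D(4*2) + 44151/X = 7374/((4*2)) + 44151/11390 = 7374/8 + 44151*(1/11390) = 7374*(⅛) + 44151/11390 = 3687/4 + 44151/11390 = 21085767/22780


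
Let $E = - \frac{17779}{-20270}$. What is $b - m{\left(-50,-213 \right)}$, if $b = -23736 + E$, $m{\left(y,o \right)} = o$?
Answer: $- \frac{476793431}{20270} \approx -23522.0$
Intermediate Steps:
$E = \frac{17779}{20270}$ ($E = \left(-17779\right) \left(- \frac{1}{20270}\right) = \frac{17779}{20270} \approx 0.87711$)
$b = - \frac{481110941}{20270}$ ($b = -23736 + \frac{17779}{20270} = - \frac{481110941}{20270} \approx -23735.0$)
$b - m{\left(-50,-213 \right)} = - \frac{481110941}{20270} - -213 = - \frac{481110941}{20270} + 213 = - \frac{476793431}{20270}$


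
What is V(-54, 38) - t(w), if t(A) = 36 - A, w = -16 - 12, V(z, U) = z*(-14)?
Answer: 692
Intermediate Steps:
V(z, U) = -14*z
w = -28
V(-54, 38) - t(w) = -14*(-54) - (36 - 1*(-28)) = 756 - (36 + 28) = 756 - 1*64 = 756 - 64 = 692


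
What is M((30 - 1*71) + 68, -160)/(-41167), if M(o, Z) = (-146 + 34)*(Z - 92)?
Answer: -4032/5881 ≈ -0.68560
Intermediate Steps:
M(o, Z) = 10304 - 112*Z (M(o, Z) = -112*(-92 + Z) = 10304 - 112*Z)
M((30 - 1*71) + 68, -160)/(-41167) = (10304 - 112*(-160))/(-41167) = (10304 + 17920)*(-1/41167) = 28224*(-1/41167) = -4032/5881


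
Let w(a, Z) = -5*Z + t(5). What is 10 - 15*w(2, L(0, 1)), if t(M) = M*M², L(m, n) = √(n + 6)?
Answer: -1865 + 75*√7 ≈ -1666.6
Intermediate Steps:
L(m, n) = √(6 + n)
t(M) = M³
w(a, Z) = 125 - 5*Z (w(a, Z) = -5*Z + 5³ = -5*Z + 125 = 125 - 5*Z)
10 - 15*w(2, L(0, 1)) = 10 - 15*(125 - 5*√(6 + 1)) = 10 - 15*(125 - 5*√7) = 10 + (-1875 + 75*√7) = -1865 + 75*√7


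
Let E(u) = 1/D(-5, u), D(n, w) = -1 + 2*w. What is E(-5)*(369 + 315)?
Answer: -684/11 ≈ -62.182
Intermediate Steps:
E(u) = 1/(-1 + 2*u)
E(-5)*(369 + 315) = (369 + 315)/(-1 + 2*(-5)) = 684/(-1 - 10) = 684/(-11) = -1/11*684 = -684/11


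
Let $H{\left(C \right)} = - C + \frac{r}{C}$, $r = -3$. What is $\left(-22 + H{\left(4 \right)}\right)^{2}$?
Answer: $\frac{11449}{16} \approx 715.56$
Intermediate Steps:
$H{\left(C \right)} = - C - \frac{3}{C}$
$\left(-22 + H{\left(4 \right)}\right)^{2} = \left(-22 - \left(4 + \frac{3}{4}\right)\right)^{2} = \left(-22 - \frac{19}{4}\right)^{2} = \left(- \frac{107}{4}\right)^{2} = \frac{11449}{16}$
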